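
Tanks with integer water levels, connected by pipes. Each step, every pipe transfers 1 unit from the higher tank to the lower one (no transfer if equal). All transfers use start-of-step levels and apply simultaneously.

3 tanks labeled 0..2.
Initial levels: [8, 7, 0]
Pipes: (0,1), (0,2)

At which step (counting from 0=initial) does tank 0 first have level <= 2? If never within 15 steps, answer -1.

Step 1: flows [0->1,0->2] -> levels [6 8 1]
Step 2: flows [1->0,0->2] -> levels [6 7 2]
Step 3: flows [1->0,0->2] -> levels [6 6 3]
Step 4: flows [0=1,0->2] -> levels [5 6 4]
Step 5: flows [1->0,0->2] -> levels [5 5 5]
Step 6: flows [0=1,0=2] -> levels [5 5 5]
  -> stable; tank 0 stays at 5 > 2
Tank 0 never reaches <=2 within 15 steps

Answer: -1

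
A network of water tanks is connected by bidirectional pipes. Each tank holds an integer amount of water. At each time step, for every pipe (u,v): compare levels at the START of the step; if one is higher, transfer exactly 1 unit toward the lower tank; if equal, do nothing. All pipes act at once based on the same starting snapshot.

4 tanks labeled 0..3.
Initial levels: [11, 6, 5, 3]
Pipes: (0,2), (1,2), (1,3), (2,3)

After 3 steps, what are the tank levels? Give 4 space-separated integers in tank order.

Answer: 8 4 7 6

Derivation:
Step 1: flows [0->2,1->2,1->3,2->3] -> levels [10 4 6 5]
Step 2: flows [0->2,2->1,3->1,2->3] -> levels [9 6 5 5]
Step 3: flows [0->2,1->2,1->3,2=3] -> levels [8 4 7 6]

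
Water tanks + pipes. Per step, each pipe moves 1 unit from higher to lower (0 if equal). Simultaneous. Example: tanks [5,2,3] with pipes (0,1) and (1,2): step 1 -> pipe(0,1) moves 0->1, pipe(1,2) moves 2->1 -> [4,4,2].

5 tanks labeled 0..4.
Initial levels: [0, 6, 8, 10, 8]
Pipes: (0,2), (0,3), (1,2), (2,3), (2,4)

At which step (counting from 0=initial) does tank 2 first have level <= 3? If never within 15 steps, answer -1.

Answer: -1

Derivation:
Step 1: flows [2->0,3->0,2->1,3->2,2=4] -> levels [2 7 7 8 8]
Step 2: flows [2->0,3->0,1=2,3->2,4->2] -> levels [4 7 8 6 7]
Step 3: flows [2->0,3->0,2->1,2->3,2->4] -> levels [6 8 4 6 8]
Step 4: flows [0->2,0=3,1->2,3->2,4->2] -> levels [5 7 8 5 7]
Step 5: flows [2->0,0=3,2->1,2->3,2->4] -> levels [6 8 4 6 8]
  -> period-2 cycle (repeats step 3); tank 2 never drops to <=3
Tank 2 never reaches <=3 within 15 steps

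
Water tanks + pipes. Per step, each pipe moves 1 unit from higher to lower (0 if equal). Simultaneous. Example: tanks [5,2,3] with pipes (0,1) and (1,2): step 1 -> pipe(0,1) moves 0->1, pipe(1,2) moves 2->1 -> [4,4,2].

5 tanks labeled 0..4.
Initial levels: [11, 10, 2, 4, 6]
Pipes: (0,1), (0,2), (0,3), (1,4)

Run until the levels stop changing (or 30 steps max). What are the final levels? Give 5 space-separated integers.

Step 1: flows [0->1,0->2,0->3,1->4] -> levels [8 10 3 5 7]
Step 2: flows [1->0,0->2,0->3,1->4] -> levels [7 8 4 6 8]
Step 3: flows [1->0,0->2,0->3,1=4] -> levels [6 7 5 7 8]
Step 4: flows [1->0,0->2,3->0,4->1] -> levels [7 7 6 6 7]
Step 5: flows [0=1,0->2,0->3,1=4] -> levels [5 7 7 7 7]
Step 6: flows [1->0,2->0,3->0,1=4] -> levels [8 6 6 6 7]
Step 7: flows [0->1,0->2,0->3,4->1] -> levels [5 8 7 7 6]
Step 8: flows [1->0,2->0,3->0,1->4] -> levels [8 6 6 6 7]
  -> period-2 cycle: step 8 state = step 6 state; never stabilizes
  -> state at step 30: (30-6) mod 2 = 0, same as step 6 -> [8 6 6 6 7]

Answer: 8 6 6 6 7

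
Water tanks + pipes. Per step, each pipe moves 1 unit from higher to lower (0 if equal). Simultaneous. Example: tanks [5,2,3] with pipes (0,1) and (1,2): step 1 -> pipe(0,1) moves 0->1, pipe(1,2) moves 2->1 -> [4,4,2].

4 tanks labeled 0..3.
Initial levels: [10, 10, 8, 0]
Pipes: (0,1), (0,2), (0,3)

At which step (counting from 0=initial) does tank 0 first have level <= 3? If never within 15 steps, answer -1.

Step 1: flows [0=1,0->2,0->3] -> levels [8 10 9 1]
Step 2: flows [1->0,2->0,0->3] -> levels [9 9 8 2]
Step 3: flows [0=1,0->2,0->3] -> levels [7 9 9 3]
Step 4: flows [1->0,2->0,0->3] -> levels [8 8 8 4]
Step 5: flows [0=1,0=2,0->3] -> levels [7 8 8 5]
Step 6: flows [1->0,2->0,0->3] -> levels [8 7 7 6]
Step 7: flows [0->1,0->2,0->3] -> levels [5 8 8 7]
Step 8: flows [1->0,2->0,3->0] -> levels [8 7 7 6]
  -> period-2 cycle (repeats step 6); tank 0 never drops to <=3
Tank 0 never reaches <=3 within 15 steps

Answer: -1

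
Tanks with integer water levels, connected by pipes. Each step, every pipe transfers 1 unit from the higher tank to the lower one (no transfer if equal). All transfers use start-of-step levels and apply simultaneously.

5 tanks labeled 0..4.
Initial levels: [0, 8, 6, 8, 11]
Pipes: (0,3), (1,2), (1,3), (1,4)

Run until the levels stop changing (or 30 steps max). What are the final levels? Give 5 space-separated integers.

Step 1: flows [3->0,1->2,1=3,4->1] -> levels [1 8 7 7 10]
Step 2: flows [3->0,1->2,1->3,4->1] -> levels [2 7 8 7 9]
Step 3: flows [3->0,2->1,1=3,4->1] -> levels [3 9 7 6 8]
Step 4: flows [3->0,1->2,1->3,1->4] -> levels [4 6 8 6 9]
Step 5: flows [3->0,2->1,1=3,4->1] -> levels [5 8 7 5 8]
Step 6: flows [0=3,1->2,1->3,1=4] -> levels [5 6 8 6 8]
Step 7: flows [3->0,2->1,1=3,4->1] -> levels [6 8 7 5 7]
Step 8: flows [0->3,1->2,1->3,1->4] -> levels [5 5 8 7 8]
Step 9: flows [3->0,2->1,3->1,4->1] -> levels [6 8 7 5 7]
  -> period-2 cycle: step 9 state = step 7 state; never stabilizes
  -> state at step 30: (30-7) mod 2 = 1, same as step 8 -> [5 5 8 7 8]

Answer: 5 5 8 7 8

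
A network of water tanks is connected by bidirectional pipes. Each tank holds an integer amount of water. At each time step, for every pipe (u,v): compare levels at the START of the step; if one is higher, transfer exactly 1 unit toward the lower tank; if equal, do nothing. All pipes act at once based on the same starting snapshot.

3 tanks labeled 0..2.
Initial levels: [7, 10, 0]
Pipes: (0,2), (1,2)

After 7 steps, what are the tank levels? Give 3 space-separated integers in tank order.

Step 1: flows [0->2,1->2] -> levels [6 9 2]
Step 2: flows [0->2,1->2] -> levels [5 8 4]
Step 3: flows [0->2,1->2] -> levels [4 7 6]
Step 4: flows [2->0,1->2] -> levels [5 6 6]
Step 5: flows [2->0,1=2] -> levels [6 6 5]
Step 6: flows [0->2,1->2] -> levels [5 5 7]
Step 7: flows [2->0,2->1] -> levels [6 6 5]

Answer: 6 6 5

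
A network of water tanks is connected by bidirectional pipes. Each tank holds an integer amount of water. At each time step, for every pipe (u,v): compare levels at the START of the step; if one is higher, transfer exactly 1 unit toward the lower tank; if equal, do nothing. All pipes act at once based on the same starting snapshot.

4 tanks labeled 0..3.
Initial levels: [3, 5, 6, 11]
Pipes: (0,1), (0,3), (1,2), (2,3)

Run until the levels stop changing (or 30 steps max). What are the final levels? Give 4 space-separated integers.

Answer: 5 8 5 7

Derivation:
Step 1: flows [1->0,3->0,2->1,3->2] -> levels [5 5 6 9]
Step 2: flows [0=1,3->0,2->1,3->2] -> levels [6 6 6 7]
Step 3: flows [0=1,3->0,1=2,3->2] -> levels [7 6 7 5]
Step 4: flows [0->1,0->3,2->1,2->3] -> levels [5 8 5 7]
Step 5: flows [1->0,3->0,1->2,3->2] -> levels [7 6 7 5]
  -> period-2 cycle: step 5 state = step 3 state; never stabilizes
  -> state at step 30: (30-3) mod 2 = 1, same as step 4 -> [5 8 5 7]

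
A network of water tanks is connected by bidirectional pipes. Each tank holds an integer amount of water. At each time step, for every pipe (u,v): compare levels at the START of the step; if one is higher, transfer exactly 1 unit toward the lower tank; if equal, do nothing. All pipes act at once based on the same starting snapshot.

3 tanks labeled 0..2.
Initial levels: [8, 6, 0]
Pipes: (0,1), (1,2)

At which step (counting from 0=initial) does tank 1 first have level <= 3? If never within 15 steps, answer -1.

Answer: -1

Derivation:
Step 1: flows [0->1,1->2] -> levels [7 6 1]
Step 2: flows [0->1,1->2] -> levels [6 6 2]
Step 3: flows [0=1,1->2] -> levels [6 5 3]
Step 4: flows [0->1,1->2] -> levels [5 5 4]
Step 5: flows [0=1,1->2] -> levels [5 4 5]
Step 6: flows [0->1,2->1] -> levels [4 6 4]
Step 7: flows [1->0,1->2] -> levels [5 4 5]
  -> period-2 cycle (repeats step 5); tank 1 never drops to <=3
Tank 1 never reaches <=3 within 15 steps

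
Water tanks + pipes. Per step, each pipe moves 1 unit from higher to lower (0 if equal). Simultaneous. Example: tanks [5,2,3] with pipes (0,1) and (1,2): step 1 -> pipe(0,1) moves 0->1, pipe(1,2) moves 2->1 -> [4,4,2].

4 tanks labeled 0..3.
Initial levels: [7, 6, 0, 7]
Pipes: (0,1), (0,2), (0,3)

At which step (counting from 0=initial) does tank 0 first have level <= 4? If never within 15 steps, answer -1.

Step 1: flows [0->1,0->2,0=3] -> levels [5 7 1 7]
Step 2: flows [1->0,0->2,3->0] -> levels [6 6 2 6]
Step 3: flows [0=1,0->2,0=3] -> levels [5 6 3 6]
Step 4: flows [1->0,0->2,3->0] -> levels [6 5 4 5]
Step 5: flows [0->1,0->2,0->3] -> levels [3 6 5 6]
Tank 0 first reaches <=4 at step 5

Answer: 5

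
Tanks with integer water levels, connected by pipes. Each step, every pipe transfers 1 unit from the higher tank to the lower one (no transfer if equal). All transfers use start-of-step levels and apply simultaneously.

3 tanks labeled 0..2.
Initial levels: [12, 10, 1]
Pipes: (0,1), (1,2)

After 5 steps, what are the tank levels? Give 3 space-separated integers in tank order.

Step 1: flows [0->1,1->2] -> levels [11 10 2]
Step 2: flows [0->1,1->2] -> levels [10 10 3]
Step 3: flows [0=1,1->2] -> levels [10 9 4]
Step 4: flows [0->1,1->2] -> levels [9 9 5]
Step 5: flows [0=1,1->2] -> levels [9 8 6]

Answer: 9 8 6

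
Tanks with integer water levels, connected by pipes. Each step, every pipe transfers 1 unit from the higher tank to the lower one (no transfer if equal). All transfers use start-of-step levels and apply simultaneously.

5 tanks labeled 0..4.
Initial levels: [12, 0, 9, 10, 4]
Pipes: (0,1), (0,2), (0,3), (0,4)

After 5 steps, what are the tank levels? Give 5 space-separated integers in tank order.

Step 1: flows [0->1,0->2,0->3,0->4] -> levels [8 1 10 11 5]
Step 2: flows [0->1,2->0,3->0,0->4] -> levels [8 2 9 10 6]
Step 3: flows [0->1,2->0,3->0,0->4] -> levels [8 3 8 9 7]
Step 4: flows [0->1,0=2,3->0,0->4] -> levels [7 4 8 8 8]
Step 5: flows [0->1,2->0,3->0,4->0] -> levels [9 5 7 7 7]

Answer: 9 5 7 7 7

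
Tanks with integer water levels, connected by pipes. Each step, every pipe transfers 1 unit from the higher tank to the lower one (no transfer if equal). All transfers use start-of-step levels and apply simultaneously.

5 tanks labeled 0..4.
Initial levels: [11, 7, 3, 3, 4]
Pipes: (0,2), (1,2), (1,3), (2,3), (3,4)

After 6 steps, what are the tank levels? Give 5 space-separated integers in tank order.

Step 1: flows [0->2,1->2,1->3,2=3,4->3] -> levels [10 5 5 5 3]
Step 2: flows [0->2,1=2,1=3,2=3,3->4] -> levels [9 5 6 4 4]
Step 3: flows [0->2,2->1,1->3,2->3,3=4] -> levels [8 5 5 6 4]
Step 4: flows [0->2,1=2,3->1,3->2,3->4] -> levels [7 6 7 3 5]
Step 5: flows [0=2,2->1,1->3,2->3,4->3] -> levels [7 6 5 6 4]
Step 6: flows [0->2,1->2,1=3,3->2,3->4] -> levels [6 5 8 4 5]

Answer: 6 5 8 4 5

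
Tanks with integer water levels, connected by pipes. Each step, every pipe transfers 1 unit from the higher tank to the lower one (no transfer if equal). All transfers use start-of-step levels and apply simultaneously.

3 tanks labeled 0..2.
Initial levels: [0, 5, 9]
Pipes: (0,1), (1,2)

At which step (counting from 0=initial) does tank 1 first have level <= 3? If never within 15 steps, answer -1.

Step 1: flows [1->0,2->1] -> levels [1 5 8]
Step 2: flows [1->0,2->1] -> levels [2 5 7]
Step 3: flows [1->0,2->1] -> levels [3 5 6]
Step 4: flows [1->0,2->1] -> levels [4 5 5]
Step 5: flows [1->0,1=2] -> levels [5 4 5]
Step 6: flows [0->1,2->1] -> levels [4 6 4]
Step 7: flows [1->0,1->2] -> levels [5 4 5]
  -> period-2 cycle (repeats step 5); tank 1 never drops to <=3
Tank 1 never reaches <=3 within 15 steps

Answer: -1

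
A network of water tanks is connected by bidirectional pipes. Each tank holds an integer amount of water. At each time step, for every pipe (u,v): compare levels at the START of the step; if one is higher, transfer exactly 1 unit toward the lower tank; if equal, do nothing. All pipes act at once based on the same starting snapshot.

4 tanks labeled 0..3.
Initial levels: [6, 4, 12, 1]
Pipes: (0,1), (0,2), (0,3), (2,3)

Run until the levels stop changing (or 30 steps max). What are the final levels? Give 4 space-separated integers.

Step 1: flows [0->1,2->0,0->3,2->3] -> levels [5 5 10 3]
Step 2: flows [0=1,2->0,0->3,2->3] -> levels [5 5 8 5]
Step 3: flows [0=1,2->0,0=3,2->3] -> levels [6 5 6 6]
Step 4: flows [0->1,0=2,0=3,2=3] -> levels [5 6 6 6]
Step 5: flows [1->0,2->0,3->0,2=3] -> levels [8 5 5 5]
Step 6: flows [0->1,0->2,0->3,2=3] -> levels [5 6 6 6]
  -> period-2 cycle: step 6 state = step 4 state; never stabilizes
  -> state at step 30: (30-4) mod 2 = 0, same as step 4 -> [5 6 6 6]

Answer: 5 6 6 6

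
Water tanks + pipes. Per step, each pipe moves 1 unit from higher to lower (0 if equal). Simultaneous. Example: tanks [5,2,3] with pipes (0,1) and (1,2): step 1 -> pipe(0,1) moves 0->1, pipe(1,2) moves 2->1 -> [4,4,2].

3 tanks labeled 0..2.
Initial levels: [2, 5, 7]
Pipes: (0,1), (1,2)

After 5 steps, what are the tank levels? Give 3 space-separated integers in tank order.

Answer: 5 4 5

Derivation:
Step 1: flows [1->0,2->1] -> levels [3 5 6]
Step 2: flows [1->0,2->1] -> levels [4 5 5]
Step 3: flows [1->0,1=2] -> levels [5 4 5]
Step 4: flows [0->1,2->1] -> levels [4 6 4]
Step 5: flows [1->0,1->2] -> levels [5 4 5]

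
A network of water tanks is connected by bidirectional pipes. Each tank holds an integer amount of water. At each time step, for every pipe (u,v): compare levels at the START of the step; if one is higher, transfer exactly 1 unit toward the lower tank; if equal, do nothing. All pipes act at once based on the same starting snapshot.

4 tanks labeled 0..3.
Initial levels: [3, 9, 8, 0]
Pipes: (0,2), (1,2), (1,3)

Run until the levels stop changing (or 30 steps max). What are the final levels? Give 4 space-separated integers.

Answer: 6 6 4 4

Derivation:
Step 1: flows [2->0,1->2,1->3] -> levels [4 7 8 1]
Step 2: flows [2->0,2->1,1->3] -> levels [5 7 6 2]
Step 3: flows [2->0,1->2,1->3] -> levels [6 5 6 3]
Step 4: flows [0=2,2->1,1->3] -> levels [6 5 5 4]
Step 5: flows [0->2,1=2,1->3] -> levels [5 4 6 5]
Step 6: flows [2->0,2->1,3->1] -> levels [6 6 4 4]
Step 7: flows [0->2,1->2,1->3] -> levels [5 4 6 5]
  -> period-2 cycle: step 7 state = step 5 state; never stabilizes
  -> state at step 30: (30-5) mod 2 = 1, same as step 6 -> [6 6 4 4]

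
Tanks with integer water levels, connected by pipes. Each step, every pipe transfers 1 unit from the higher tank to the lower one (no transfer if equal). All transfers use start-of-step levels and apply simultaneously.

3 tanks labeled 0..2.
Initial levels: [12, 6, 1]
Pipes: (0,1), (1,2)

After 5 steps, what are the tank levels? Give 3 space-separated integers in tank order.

Step 1: flows [0->1,1->2] -> levels [11 6 2]
Step 2: flows [0->1,1->2] -> levels [10 6 3]
Step 3: flows [0->1,1->2] -> levels [9 6 4]
Step 4: flows [0->1,1->2] -> levels [8 6 5]
Step 5: flows [0->1,1->2] -> levels [7 6 6]

Answer: 7 6 6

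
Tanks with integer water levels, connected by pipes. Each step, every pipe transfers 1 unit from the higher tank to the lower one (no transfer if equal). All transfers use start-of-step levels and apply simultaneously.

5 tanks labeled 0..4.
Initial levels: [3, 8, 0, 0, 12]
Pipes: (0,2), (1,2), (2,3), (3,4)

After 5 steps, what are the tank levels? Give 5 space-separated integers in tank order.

Step 1: flows [0->2,1->2,2=3,4->3] -> levels [2 7 2 1 11]
Step 2: flows [0=2,1->2,2->3,4->3] -> levels [2 6 2 3 10]
Step 3: flows [0=2,1->2,3->2,4->3] -> levels [2 5 4 3 9]
Step 4: flows [2->0,1->2,2->3,4->3] -> levels [3 4 3 5 8]
Step 5: flows [0=2,1->2,3->2,4->3] -> levels [3 3 5 5 7]

Answer: 3 3 5 5 7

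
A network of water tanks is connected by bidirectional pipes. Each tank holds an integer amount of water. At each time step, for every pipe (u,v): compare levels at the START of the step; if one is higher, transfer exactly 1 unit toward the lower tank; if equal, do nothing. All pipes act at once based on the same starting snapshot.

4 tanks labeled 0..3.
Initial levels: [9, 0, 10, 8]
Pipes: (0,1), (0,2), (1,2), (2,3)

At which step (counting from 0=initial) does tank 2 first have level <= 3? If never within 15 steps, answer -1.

Step 1: flows [0->1,2->0,2->1,2->3] -> levels [9 2 7 9]
Step 2: flows [0->1,0->2,2->1,3->2] -> levels [7 4 8 8]
Step 3: flows [0->1,2->0,2->1,2=3] -> levels [7 6 6 8]
Step 4: flows [0->1,0->2,1=2,3->2] -> levels [5 7 8 7]
Step 5: flows [1->0,2->0,2->1,2->3] -> levels [7 7 5 8]
Step 6: flows [0=1,0->2,1->2,3->2] -> levels [6 6 8 7]
Step 7: flows [0=1,2->0,2->1,2->3] -> levels [7 7 5 8]
  -> period-2 cycle (repeats step 5); tank 2 never drops to <=3
Tank 2 never reaches <=3 within 15 steps

Answer: -1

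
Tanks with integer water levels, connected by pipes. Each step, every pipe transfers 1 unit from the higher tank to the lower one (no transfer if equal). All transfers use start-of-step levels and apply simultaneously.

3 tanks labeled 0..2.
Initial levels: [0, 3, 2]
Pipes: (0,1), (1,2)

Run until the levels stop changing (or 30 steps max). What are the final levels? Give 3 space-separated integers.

Step 1: flows [1->0,1->2] -> levels [1 1 3]
Step 2: flows [0=1,2->1] -> levels [1 2 2]
Step 3: flows [1->0,1=2] -> levels [2 1 2]
Step 4: flows [0->1,2->1] -> levels [1 3 1]
Step 5: flows [1->0,1->2] -> levels [2 1 2]
  -> period-2 cycle: step 5 state = step 3 state; never stabilizes
  -> state at step 30: (30-3) mod 2 = 1, same as step 4 -> [1 3 1]

Answer: 1 3 1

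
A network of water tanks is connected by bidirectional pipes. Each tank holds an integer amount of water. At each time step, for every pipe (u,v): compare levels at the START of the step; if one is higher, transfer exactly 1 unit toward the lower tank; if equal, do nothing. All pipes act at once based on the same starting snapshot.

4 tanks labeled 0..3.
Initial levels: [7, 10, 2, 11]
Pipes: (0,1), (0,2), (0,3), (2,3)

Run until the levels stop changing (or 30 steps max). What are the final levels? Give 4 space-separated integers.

Answer: 9 8 6 7

Derivation:
Step 1: flows [1->0,0->2,3->0,3->2] -> levels [8 9 4 9]
Step 2: flows [1->0,0->2,3->0,3->2] -> levels [9 8 6 7]
Step 3: flows [0->1,0->2,0->3,3->2] -> levels [6 9 8 7]
Step 4: flows [1->0,2->0,3->0,2->3] -> levels [9 8 6 7]
  -> period-2 cycle: step 4 state = step 2 state; never stabilizes
  -> state at step 30: (30-2) mod 2 = 0, same as step 2 -> [9 8 6 7]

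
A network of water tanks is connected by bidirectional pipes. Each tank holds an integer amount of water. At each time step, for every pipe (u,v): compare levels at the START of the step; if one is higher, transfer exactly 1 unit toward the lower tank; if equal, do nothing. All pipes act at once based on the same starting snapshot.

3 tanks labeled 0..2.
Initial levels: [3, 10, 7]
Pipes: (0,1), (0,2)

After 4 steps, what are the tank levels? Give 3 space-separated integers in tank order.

Answer: 6 7 7

Derivation:
Step 1: flows [1->0,2->0] -> levels [5 9 6]
Step 2: flows [1->0,2->0] -> levels [7 8 5]
Step 3: flows [1->0,0->2] -> levels [7 7 6]
Step 4: flows [0=1,0->2] -> levels [6 7 7]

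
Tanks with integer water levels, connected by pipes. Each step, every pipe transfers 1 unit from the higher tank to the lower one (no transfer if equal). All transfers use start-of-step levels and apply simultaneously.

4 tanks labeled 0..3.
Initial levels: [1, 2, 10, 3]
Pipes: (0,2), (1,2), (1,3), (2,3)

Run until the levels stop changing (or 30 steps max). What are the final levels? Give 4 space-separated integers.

Step 1: flows [2->0,2->1,3->1,2->3] -> levels [2 4 7 3]
Step 2: flows [2->0,2->1,1->3,2->3] -> levels [3 4 4 5]
Step 3: flows [2->0,1=2,3->1,3->2] -> levels [4 5 4 3]
Step 4: flows [0=2,1->2,1->3,2->3] -> levels [4 3 4 5]
Step 5: flows [0=2,2->1,3->1,3->2] -> levels [4 5 4 3]
  -> period-2 cycle: step 5 state = step 3 state; never stabilizes
  -> state at step 30: (30-3) mod 2 = 1, same as step 4 -> [4 3 4 5]

Answer: 4 3 4 5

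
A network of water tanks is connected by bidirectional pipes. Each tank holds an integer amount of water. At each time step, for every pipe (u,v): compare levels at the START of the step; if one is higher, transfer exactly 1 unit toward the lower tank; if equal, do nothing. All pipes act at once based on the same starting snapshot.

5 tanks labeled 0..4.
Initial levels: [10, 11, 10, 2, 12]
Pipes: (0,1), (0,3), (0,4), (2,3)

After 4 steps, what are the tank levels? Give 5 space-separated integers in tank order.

Answer: 9 10 8 8 10

Derivation:
Step 1: flows [1->0,0->3,4->0,2->3] -> levels [11 10 9 4 11]
Step 2: flows [0->1,0->3,0=4,2->3] -> levels [9 11 8 6 11]
Step 3: flows [1->0,0->3,4->0,2->3] -> levels [10 10 7 8 10]
Step 4: flows [0=1,0->3,0=4,3->2] -> levels [9 10 8 8 10]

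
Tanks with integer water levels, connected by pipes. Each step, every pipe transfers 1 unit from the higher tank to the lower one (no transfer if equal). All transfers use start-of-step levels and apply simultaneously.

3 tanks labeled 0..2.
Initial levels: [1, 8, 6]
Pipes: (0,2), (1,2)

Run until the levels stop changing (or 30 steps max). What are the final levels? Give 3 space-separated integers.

Answer: 5 5 5

Derivation:
Step 1: flows [2->0,1->2] -> levels [2 7 6]
Step 2: flows [2->0,1->2] -> levels [3 6 6]
Step 3: flows [2->0,1=2] -> levels [4 6 5]
Step 4: flows [2->0,1->2] -> levels [5 5 5]
Step 5: flows [0=2,1=2] -> levels [5 5 5]
  -> stable (no change)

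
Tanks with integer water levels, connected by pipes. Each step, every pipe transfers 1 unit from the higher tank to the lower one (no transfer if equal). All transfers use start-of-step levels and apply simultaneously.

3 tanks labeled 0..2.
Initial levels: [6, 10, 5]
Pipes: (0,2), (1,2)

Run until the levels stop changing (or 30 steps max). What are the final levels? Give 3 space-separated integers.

Step 1: flows [0->2,1->2] -> levels [5 9 7]
Step 2: flows [2->0,1->2] -> levels [6 8 7]
Step 3: flows [2->0,1->2] -> levels [7 7 7]
Step 4: flows [0=2,1=2] -> levels [7 7 7]
  -> stable (no change)

Answer: 7 7 7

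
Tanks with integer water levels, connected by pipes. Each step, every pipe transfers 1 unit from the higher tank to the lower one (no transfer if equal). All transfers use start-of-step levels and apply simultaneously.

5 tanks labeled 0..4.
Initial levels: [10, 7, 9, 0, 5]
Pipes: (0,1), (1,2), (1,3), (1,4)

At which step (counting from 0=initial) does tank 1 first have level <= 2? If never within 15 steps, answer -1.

Answer: -1

Derivation:
Step 1: flows [0->1,2->1,1->3,1->4] -> levels [9 7 8 1 6]
Step 2: flows [0->1,2->1,1->3,1->4] -> levels [8 7 7 2 7]
Step 3: flows [0->1,1=2,1->3,1=4] -> levels [7 7 7 3 7]
Step 4: flows [0=1,1=2,1->3,1=4] -> levels [7 6 7 4 7]
Step 5: flows [0->1,2->1,1->3,4->1] -> levels [6 8 6 5 6]
Step 6: flows [1->0,1->2,1->3,1->4] -> levels [7 4 7 6 7]
Step 7: flows [0->1,2->1,3->1,4->1] -> levels [6 8 6 5 6]
  -> period-2 cycle (repeats step 5); tank 1 never drops to <=2
Tank 1 never reaches <=2 within 15 steps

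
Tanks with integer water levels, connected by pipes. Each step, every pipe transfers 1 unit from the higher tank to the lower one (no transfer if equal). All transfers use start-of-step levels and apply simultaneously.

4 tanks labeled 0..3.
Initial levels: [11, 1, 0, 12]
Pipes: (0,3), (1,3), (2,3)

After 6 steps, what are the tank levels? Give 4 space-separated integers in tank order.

Answer: 7 5 5 7

Derivation:
Step 1: flows [3->0,3->1,3->2] -> levels [12 2 1 9]
Step 2: flows [0->3,3->1,3->2] -> levels [11 3 2 8]
Step 3: flows [0->3,3->1,3->2] -> levels [10 4 3 7]
Step 4: flows [0->3,3->1,3->2] -> levels [9 5 4 6]
Step 5: flows [0->3,3->1,3->2] -> levels [8 6 5 5]
Step 6: flows [0->3,1->3,2=3] -> levels [7 5 5 7]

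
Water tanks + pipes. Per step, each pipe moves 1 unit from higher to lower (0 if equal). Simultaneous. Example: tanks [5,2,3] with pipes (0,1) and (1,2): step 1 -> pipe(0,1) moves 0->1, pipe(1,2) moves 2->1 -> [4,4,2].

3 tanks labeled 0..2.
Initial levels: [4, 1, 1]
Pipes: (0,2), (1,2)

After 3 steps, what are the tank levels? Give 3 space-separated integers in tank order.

Step 1: flows [0->2,1=2] -> levels [3 1 2]
Step 2: flows [0->2,2->1] -> levels [2 2 2]
Step 3: flows [0=2,1=2] -> levels [2 2 2]

Answer: 2 2 2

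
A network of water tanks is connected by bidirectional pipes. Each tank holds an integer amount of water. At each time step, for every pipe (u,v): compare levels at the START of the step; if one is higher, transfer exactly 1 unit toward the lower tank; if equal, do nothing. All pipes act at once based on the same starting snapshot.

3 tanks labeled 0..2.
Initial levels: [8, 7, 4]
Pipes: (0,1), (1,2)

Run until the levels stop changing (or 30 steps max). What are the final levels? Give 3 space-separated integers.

Answer: 7 5 7

Derivation:
Step 1: flows [0->1,1->2] -> levels [7 7 5]
Step 2: flows [0=1,1->2] -> levels [7 6 6]
Step 3: flows [0->1,1=2] -> levels [6 7 6]
Step 4: flows [1->0,1->2] -> levels [7 5 7]
Step 5: flows [0->1,2->1] -> levels [6 7 6]
  -> period-2 cycle: step 5 state = step 3 state; never stabilizes
  -> state at step 30: (30-3) mod 2 = 1, same as step 4 -> [7 5 7]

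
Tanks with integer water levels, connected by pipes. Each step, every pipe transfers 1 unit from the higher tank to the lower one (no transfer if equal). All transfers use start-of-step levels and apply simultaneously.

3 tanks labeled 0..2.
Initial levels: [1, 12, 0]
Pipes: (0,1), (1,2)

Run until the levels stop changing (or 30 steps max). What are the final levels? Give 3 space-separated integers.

Step 1: flows [1->0,1->2] -> levels [2 10 1]
Step 2: flows [1->0,1->2] -> levels [3 8 2]
Step 3: flows [1->0,1->2] -> levels [4 6 3]
Step 4: flows [1->0,1->2] -> levels [5 4 4]
Step 5: flows [0->1,1=2] -> levels [4 5 4]
Step 6: flows [1->0,1->2] -> levels [5 3 5]
Step 7: flows [0->1,2->1] -> levels [4 5 4]
  -> period-2 cycle: step 7 state = step 5 state; never stabilizes
  -> state at step 30: (30-5) mod 2 = 1, same as step 6 -> [5 3 5]

Answer: 5 3 5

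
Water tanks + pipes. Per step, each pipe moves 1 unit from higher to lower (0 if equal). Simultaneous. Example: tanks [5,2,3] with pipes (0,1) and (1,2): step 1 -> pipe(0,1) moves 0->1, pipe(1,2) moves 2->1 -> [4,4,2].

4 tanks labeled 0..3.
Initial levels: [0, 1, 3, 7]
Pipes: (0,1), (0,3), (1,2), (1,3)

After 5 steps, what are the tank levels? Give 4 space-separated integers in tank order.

Step 1: flows [1->0,3->0,2->1,3->1] -> levels [2 2 2 5]
Step 2: flows [0=1,3->0,1=2,3->1] -> levels [3 3 2 3]
Step 3: flows [0=1,0=3,1->2,1=3] -> levels [3 2 3 3]
Step 4: flows [0->1,0=3,2->1,3->1] -> levels [2 5 2 2]
Step 5: flows [1->0,0=3,1->2,1->3] -> levels [3 2 3 3]

Answer: 3 2 3 3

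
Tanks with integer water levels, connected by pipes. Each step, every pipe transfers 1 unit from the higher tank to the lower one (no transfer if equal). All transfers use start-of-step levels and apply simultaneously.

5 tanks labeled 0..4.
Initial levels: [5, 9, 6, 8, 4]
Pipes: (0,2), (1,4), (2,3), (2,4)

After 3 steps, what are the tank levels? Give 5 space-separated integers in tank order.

Answer: 6 6 5 7 8

Derivation:
Step 1: flows [2->0,1->4,3->2,2->4] -> levels [6 8 5 7 6]
Step 2: flows [0->2,1->4,3->2,4->2] -> levels [5 7 8 6 6]
Step 3: flows [2->0,1->4,2->3,2->4] -> levels [6 6 5 7 8]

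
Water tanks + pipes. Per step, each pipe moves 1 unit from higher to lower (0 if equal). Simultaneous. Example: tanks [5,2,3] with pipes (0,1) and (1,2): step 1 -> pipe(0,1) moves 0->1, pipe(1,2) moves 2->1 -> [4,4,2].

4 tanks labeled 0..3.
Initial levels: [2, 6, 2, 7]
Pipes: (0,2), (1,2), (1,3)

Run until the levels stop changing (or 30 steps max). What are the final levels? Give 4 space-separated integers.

Step 1: flows [0=2,1->2,3->1] -> levels [2 6 3 6]
Step 2: flows [2->0,1->2,1=3] -> levels [3 5 3 6]
Step 3: flows [0=2,1->2,3->1] -> levels [3 5 4 5]
Step 4: flows [2->0,1->2,1=3] -> levels [4 4 4 5]
Step 5: flows [0=2,1=2,3->1] -> levels [4 5 4 4]
Step 6: flows [0=2,1->2,1->3] -> levels [4 3 5 5]
Step 7: flows [2->0,2->1,3->1] -> levels [5 5 3 4]
Step 8: flows [0->2,1->2,1->3] -> levels [4 3 5 5]
  -> period-2 cycle: step 8 state = step 6 state; never stabilizes
  -> state at step 30: (30-6) mod 2 = 0, same as step 6 -> [4 3 5 5]

Answer: 4 3 5 5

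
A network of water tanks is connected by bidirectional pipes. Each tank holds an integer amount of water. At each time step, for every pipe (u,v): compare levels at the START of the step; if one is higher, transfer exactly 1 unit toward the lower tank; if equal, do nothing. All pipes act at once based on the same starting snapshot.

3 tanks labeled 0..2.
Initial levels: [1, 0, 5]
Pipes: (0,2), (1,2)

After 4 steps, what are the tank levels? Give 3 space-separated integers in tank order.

Answer: 3 2 1

Derivation:
Step 1: flows [2->0,2->1] -> levels [2 1 3]
Step 2: flows [2->0,2->1] -> levels [3 2 1]
Step 3: flows [0->2,1->2] -> levels [2 1 3]
  -> period-2 cycle: step 3 state = step 1 state
  -> state at step 4: (4-1) mod 2 = 1, same as step 2 -> [3 2 1]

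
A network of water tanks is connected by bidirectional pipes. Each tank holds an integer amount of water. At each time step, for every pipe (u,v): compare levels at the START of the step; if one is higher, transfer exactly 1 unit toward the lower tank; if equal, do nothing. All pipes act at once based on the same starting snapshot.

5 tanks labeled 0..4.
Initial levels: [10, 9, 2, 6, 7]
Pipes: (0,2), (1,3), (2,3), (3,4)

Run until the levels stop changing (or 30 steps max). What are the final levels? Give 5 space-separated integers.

Answer: 7 7 8 5 7

Derivation:
Step 1: flows [0->2,1->3,3->2,4->3] -> levels [9 8 4 7 6]
Step 2: flows [0->2,1->3,3->2,3->4] -> levels [8 7 6 6 7]
Step 3: flows [0->2,1->3,2=3,4->3] -> levels [7 6 7 8 6]
Step 4: flows [0=2,3->1,3->2,3->4] -> levels [7 7 8 5 7]
Step 5: flows [2->0,1->3,2->3,4->3] -> levels [8 6 6 8 6]
Step 6: flows [0->2,3->1,3->2,3->4] -> levels [7 7 8 5 7]
  -> period-2 cycle: step 6 state = step 4 state; never stabilizes
  -> state at step 30: (30-4) mod 2 = 0, same as step 4 -> [7 7 8 5 7]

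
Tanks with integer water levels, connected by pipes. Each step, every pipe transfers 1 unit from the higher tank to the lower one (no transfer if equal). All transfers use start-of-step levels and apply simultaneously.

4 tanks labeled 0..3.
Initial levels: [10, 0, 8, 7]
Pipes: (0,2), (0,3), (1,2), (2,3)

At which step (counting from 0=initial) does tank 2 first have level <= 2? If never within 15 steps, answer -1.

Step 1: flows [0->2,0->3,2->1,2->3] -> levels [8 1 7 9]
Step 2: flows [0->2,3->0,2->1,3->2] -> levels [8 2 8 7]
Step 3: flows [0=2,0->3,2->1,2->3] -> levels [7 3 6 9]
Step 4: flows [0->2,3->0,2->1,3->2] -> levels [7 4 7 7]
Step 5: flows [0=2,0=3,2->1,2=3] -> levels [7 5 6 7]
Step 6: flows [0->2,0=3,2->1,3->2] -> levels [6 6 7 6]
Step 7: flows [2->0,0=3,2->1,2->3] -> levels [7 7 4 7]
Step 8: flows [0->2,0=3,1->2,3->2] -> levels [6 6 7 6]
  -> period-2 cycle (repeats step 6); tank 2 never drops to <=2
Tank 2 never reaches <=2 within 15 steps

Answer: -1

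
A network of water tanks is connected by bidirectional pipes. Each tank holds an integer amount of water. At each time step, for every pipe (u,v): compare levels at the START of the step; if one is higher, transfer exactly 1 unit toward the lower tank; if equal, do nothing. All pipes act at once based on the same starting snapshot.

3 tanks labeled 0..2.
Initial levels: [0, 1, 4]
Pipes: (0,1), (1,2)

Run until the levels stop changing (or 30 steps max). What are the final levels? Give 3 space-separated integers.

Answer: 1 3 1

Derivation:
Step 1: flows [1->0,2->1] -> levels [1 1 3]
Step 2: flows [0=1,2->1] -> levels [1 2 2]
Step 3: flows [1->0,1=2] -> levels [2 1 2]
Step 4: flows [0->1,2->1] -> levels [1 3 1]
Step 5: flows [1->0,1->2] -> levels [2 1 2]
  -> period-2 cycle: step 5 state = step 3 state; never stabilizes
  -> state at step 30: (30-3) mod 2 = 1, same as step 4 -> [1 3 1]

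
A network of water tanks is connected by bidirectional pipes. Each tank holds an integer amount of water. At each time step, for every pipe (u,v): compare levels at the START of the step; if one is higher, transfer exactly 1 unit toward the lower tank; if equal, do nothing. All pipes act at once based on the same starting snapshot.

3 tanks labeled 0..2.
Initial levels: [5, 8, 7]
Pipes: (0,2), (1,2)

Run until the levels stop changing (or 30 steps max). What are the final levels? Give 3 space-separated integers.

Step 1: flows [2->0,1->2] -> levels [6 7 7]
Step 2: flows [2->0,1=2] -> levels [7 7 6]
Step 3: flows [0->2,1->2] -> levels [6 6 8]
Step 4: flows [2->0,2->1] -> levels [7 7 6]
  -> period-2 cycle: step 4 state = step 2 state; never stabilizes
  -> state at step 30: (30-2) mod 2 = 0, same as step 2 -> [7 7 6]

Answer: 7 7 6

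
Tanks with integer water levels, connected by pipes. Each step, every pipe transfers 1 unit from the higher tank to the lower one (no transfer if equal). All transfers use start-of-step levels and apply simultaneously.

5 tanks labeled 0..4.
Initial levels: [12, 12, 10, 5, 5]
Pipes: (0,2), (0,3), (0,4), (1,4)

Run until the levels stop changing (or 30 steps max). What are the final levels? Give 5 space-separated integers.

Step 1: flows [0->2,0->3,0->4,1->4] -> levels [9 11 11 6 7]
Step 2: flows [2->0,0->3,0->4,1->4] -> levels [8 10 10 7 9]
Step 3: flows [2->0,0->3,4->0,1->4] -> levels [9 9 9 8 9]
Step 4: flows [0=2,0->3,0=4,1=4] -> levels [8 9 9 9 9]
Step 5: flows [2->0,3->0,4->0,1=4] -> levels [11 9 8 8 8]
Step 6: flows [0->2,0->3,0->4,1->4] -> levels [8 8 9 9 10]
Step 7: flows [2->0,3->0,4->0,4->1] -> levels [11 9 8 8 8]
  -> period-2 cycle: step 7 state = step 5 state; never stabilizes
  -> state at step 30: (30-5) mod 2 = 1, same as step 6 -> [8 8 9 9 10]

Answer: 8 8 9 9 10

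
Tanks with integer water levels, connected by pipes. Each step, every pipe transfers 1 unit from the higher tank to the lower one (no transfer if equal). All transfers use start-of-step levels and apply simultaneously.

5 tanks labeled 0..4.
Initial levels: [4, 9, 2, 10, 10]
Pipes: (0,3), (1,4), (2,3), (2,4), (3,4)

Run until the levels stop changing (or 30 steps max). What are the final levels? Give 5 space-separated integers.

Step 1: flows [3->0,4->1,3->2,4->2,3=4] -> levels [5 10 4 8 8]
Step 2: flows [3->0,1->4,3->2,4->2,3=4] -> levels [6 9 6 6 8]
Step 3: flows [0=3,1->4,2=3,4->2,4->3] -> levels [6 8 7 7 7]
Step 4: flows [3->0,1->4,2=3,2=4,3=4] -> levels [7 7 7 6 8]
Step 5: flows [0->3,4->1,2->3,4->2,4->3] -> levels [6 8 7 9 5]
Step 6: flows [3->0,1->4,3->2,2->4,3->4] -> levels [7 7 7 6 8]
  -> period-2 cycle: step 6 state = step 4 state; never stabilizes
  -> state at step 30: (30-4) mod 2 = 0, same as step 4 -> [7 7 7 6 8]

Answer: 7 7 7 6 8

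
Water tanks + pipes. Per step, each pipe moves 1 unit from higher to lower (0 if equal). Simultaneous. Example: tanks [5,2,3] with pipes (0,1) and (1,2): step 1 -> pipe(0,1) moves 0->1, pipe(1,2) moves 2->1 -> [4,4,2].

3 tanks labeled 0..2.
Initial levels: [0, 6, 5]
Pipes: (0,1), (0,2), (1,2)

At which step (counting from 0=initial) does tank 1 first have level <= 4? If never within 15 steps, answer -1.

Answer: 1

Derivation:
Step 1: flows [1->0,2->0,1->2] -> levels [2 4 5]
Tank 1 first reaches <=4 at step 1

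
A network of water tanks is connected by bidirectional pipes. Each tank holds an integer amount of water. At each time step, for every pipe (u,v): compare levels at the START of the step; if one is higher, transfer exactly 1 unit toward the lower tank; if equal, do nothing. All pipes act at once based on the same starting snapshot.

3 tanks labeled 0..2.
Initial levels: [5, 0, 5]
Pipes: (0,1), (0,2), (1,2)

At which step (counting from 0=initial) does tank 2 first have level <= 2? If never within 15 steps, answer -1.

Answer: -1

Derivation:
Step 1: flows [0->1,0=2,2->1] -> levels [4 2 4]
Step 2: flows [0->1,0=2,2->1] -> levels [3 4 3]
Step 3: flows [1->0,0=2,1->2] -> levels [4 2 4]
  -> period-2 cycle (repeats step 1); tank 2 never drops to <=2
Tank 2 never reaches <=2 within 15 steps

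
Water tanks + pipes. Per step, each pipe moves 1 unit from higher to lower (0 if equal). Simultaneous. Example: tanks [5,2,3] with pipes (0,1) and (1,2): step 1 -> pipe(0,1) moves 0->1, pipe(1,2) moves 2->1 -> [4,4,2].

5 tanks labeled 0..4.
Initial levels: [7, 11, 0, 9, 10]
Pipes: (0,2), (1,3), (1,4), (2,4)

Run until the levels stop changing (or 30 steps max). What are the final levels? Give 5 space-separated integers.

Step 1: flows [0->2,1->3,1->4,4->2] -> levels [6 9 2 10 10]
Step 2: flows [0->2,3->1,4->1,4->2] -> levels [5 11 4 9 8]
Step 3: flows [0->2,1->3,1->4,4->2] -> levels [4 9 6 10 8]
Step 4: flows [2->0,3->1,1->4,4->2] -> levels [5 9 6 9 8]
Step 5: flows [2->0,1=3,1->4,4->2] -> levels [6 8 6 9 8]
Step 6: flows [0=2,3->1,1=4,4->2] -> levels [6 9 7 8 7]
Step 7: flows [2->0,1->3,1->4,2=4] -> levels [7 7 6 9 8]
Step 8: flows [0->2,3->1,4->1,4->2] -> levels [6 9 8 8 6]
Step 9: flows [2->0,1->3,1->4,2->4] -> levels [7 7 6 9 8]
  -> period-2 cycle: step 9 state = step 7 state; never stabilizes
  -> state at step 30: (30-7) mod 2 = 1, same as step 8 -> [6 9 8 8 6]

Answer: 6 9 8 8 6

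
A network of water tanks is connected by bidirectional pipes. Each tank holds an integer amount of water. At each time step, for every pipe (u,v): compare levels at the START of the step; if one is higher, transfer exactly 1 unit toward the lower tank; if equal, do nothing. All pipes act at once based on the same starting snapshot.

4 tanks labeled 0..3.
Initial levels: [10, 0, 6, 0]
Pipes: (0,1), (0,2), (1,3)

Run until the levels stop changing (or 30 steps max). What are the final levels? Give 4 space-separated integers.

Answer: 5 3 4 4

Derivation:
Step 1: flows [0->1,0->2,1=3] -> levels [8 1 7 0]
Step 2: flows [0->1,0->2,1->3] -> levels [6 1 8 1]
Step 3: flows [0->1,2->0,1=3] -> levels [6 2 7 1]
Step 4: flows [0->1,2->0,1->3] -> levels [6 2 6 2]
Step 5: flows [0->1,0=2,1=3] -> levels [5 3 6 2]
Step 6: flows [0->1,2->0,1->3] -> levels [5 3 5 3]
Step 7: flows [0->1,0=2,1=3] -> levels [4 4 5 3]
Step 8: flows [0=1,2->0,1->3] -> levels [5 3 4 4]
Step 9: flows [0->1,0->2,3->1] -> levels [3 5 5 3]
Step 10: flows [1->0,2->0,1->3] -> levels [5 3 4 4]
  -> period-2 cycle: step 10 state = step 8 state; never stabilizes
  -> state at step 30: (30-8) mod 2 = 0, same as step 8 -> [5 3 4 4]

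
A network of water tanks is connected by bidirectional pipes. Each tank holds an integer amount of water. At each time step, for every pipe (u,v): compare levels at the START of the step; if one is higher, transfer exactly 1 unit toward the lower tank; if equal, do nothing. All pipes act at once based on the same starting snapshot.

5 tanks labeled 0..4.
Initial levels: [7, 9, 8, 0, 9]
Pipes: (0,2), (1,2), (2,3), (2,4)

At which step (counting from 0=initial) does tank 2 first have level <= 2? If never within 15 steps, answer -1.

Step 1: flows [2->0,1->2,2->3,4->2] -> levels [8 8 8 1 8]
Step 2: flows [0=2,1=2,2->3,2=4] -> levels [8 8 7 2 8]
Step 3: flows [0->2,1->2,2->3,4->2] -> levels [7 7 9 3 7]
Step 4: flows [2->0,2->1,2->3,2->4] -> levels [8 8 5 4 8]
Step 5: flows [0->2,1->2,2->3,4->2] -> levels [7 7 7 5 7]
Step 6: flows [0=2,1=2,2->3,2=4] -> levels [7 7 6 6 7]
Step 7: flows [0->2,1->2,2=3,4->2] -> levels [6 6 9 6 6]
Step 8: flows [2->0,2->1,2->3,2->4] -> levels [7 7 5 7 7]
Step 9: flows [0->2,1->2,3->2,4->2] -> levels [6 6 9 6 6]
  -> period-2 cycle (repeats step 7); tank 2 never drops to <=2
Tank 2 never reaches <=2 within 15 steps

Answer: -1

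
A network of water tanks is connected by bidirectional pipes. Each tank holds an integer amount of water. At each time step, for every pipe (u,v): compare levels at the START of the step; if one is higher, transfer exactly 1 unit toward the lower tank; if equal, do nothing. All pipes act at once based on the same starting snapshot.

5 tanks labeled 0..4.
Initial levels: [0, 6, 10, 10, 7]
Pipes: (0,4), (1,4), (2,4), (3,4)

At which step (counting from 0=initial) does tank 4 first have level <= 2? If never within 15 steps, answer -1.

Answer: -1

Derivation:
Step 1: flows [4->0,4->1,2->4,3->4] -> levels [1 7 9 9 7]
Step 2: flows [4->0,1=4,2->4,3->4] -> levels [2 7 8 8 8]
Step 3: flows [4->0,4->1,2=4,3=4] -> levels [3 8 8 8 6]
Step 4: flows [4->0,1->4,2->4,3->4] -> levels [4 7 7 7 8]
Step 5: flows [4->0,4->1,4->2,4->3] -> levels [5 8 8 8 4]
Step 6: flows [0->4,1->4,2->4,3->4] -> levels [4 7 7 7 8]
  -> period-2 cycle (repeats step 4); tank 4 never drops to <=2
Tank 4 never reaches <=2 within 15 steps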